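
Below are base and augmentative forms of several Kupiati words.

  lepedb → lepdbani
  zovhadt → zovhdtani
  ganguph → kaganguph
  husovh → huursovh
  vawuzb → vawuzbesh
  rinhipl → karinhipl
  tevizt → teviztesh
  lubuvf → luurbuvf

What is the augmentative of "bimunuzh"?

lepedb and vawuzb both end in -b yet inflect differently (lepdbani, vawuzbesh), so the final letter is not what conditions the rule; the second-to-last letter is.
"bimunuzh" has second-to-last letter 'z'. The stems whose second-to-last letter is 'z' (vawuzb → vawuzbesh, tevizt → teviztesh) add -esh.
The other patterns: stems whose second-to-last letter is 'd' delete the last vowel and add -ani; stems whose second-to-last letter is 'v' insert -ur- after the first vowel; stems whose second-to-last letter is 'p' add the prefix ka-.
So bimunuzh → bimunuzhesh.

bimunuzhesh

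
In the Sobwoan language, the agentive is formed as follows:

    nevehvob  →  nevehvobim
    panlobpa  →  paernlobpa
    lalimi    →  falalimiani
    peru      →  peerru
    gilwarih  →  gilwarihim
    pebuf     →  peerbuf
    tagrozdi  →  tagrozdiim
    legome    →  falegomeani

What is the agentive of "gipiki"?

gipikiim

"gipiki" begins with g-. The one such stem in the data (gilwarih → gilwarihim) adds -im, so the same rule applies.
So gipiki → gipikiim.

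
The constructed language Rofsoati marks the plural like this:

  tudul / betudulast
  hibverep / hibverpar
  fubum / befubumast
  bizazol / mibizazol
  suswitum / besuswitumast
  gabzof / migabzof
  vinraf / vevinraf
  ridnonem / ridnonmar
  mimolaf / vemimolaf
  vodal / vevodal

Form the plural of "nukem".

nukmar

"nukem" has last vowel 'e'. The stems whose last vowel is 'e' (hibverep → hibverpar, ridnonem → ridnonmar) delete the last vowel and add -ar.
So nukem → nukmar.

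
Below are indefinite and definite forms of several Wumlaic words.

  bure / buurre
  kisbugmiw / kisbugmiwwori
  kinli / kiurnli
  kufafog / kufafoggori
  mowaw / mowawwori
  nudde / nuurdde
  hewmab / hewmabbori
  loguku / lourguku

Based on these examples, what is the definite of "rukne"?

kisbugmiw and kinli both have last vowel 'i' yet inflect differently (kisbugmiwwori, kiurnli), so the last vowel is not what conditions the rule; whether the stem ends in a vowel or a consonant is.
"rukne" ends in a vowel. The stems ending in a vowel (kinli → kiurnli, nudde → nuurdde, bure → buurre) insert -ur- after the first vowel.
The other pattern: stems ending in a consonant double the final consonant and add -ori.
So rukne → ruurkne.

ruurkne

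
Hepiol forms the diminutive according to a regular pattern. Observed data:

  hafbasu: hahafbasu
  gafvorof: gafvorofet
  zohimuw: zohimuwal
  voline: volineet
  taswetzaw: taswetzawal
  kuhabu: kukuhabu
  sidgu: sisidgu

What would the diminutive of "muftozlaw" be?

zohimuw and hafbasu both have last vowel 'u' yet inflect differently (zohimuwal, hahafbasu), so the last vowel is not what conditions the rule; the final letter is.
"muftozlaw" ends in -w. The stems ending in -w (taswetzaw → taswetzawal, zohimuw → zohimuwal) add -al.
So muftozlaw → muftozlawal.

muftozlawal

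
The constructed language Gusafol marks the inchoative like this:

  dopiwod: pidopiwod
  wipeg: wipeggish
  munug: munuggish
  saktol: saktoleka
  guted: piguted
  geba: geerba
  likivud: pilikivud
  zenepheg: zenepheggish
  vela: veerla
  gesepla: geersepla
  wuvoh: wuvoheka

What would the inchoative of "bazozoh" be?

likivud and munug both have last vowel 'u' yet inflect differently (pilikivud, munuggish), so the last vowel is not what conditions the rule; the final letter is.
"bazozoh" ends in -h. The one such stem in the data (wuvoh → wuvoheka) adds -eka, so the same rule applies.
The other patterns: stems ending in -d add the prefix pi-; stems ending in -a insert -er- after the first vowel; stems ending in -g double the final consonant and add -ish.
So bazozoh → bazozoheka.

bazozoheka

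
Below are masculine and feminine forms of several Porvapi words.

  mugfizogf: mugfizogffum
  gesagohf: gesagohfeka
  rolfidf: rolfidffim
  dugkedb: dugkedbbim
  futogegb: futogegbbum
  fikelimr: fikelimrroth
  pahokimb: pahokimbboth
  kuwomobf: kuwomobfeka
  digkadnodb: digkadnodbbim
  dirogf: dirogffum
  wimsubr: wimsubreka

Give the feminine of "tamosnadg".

pahokimb and digkadnodb both end in -b yet inflect differently (pahokimbboth, digkadnodbbim), so the final letter is not what conditions the rule; the second-to-last letter is.
"tamosnadg" has second-to-last letter 'd'. The stems whose second-to-last letter is 'd' (rolfidf → rolfidffim, digkadnodb → digkadnodbbim, dugkedb → dugkedbbim) double the final consonant and add -im.
The other patterns: stems whose second-to-last letter is 'm' double the final consonant and add -oth; stems whose second-to-last letter is 'g' double the final consonant and add -um; stems whose second-to-last letter is 'b' or 'h' add -eka.
So tamosnadg → tamosnadggim.

tamosnadggim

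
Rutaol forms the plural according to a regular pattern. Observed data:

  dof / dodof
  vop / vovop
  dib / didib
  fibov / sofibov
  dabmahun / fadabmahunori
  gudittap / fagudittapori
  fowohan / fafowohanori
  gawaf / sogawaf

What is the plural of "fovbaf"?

sofovbaf

dof and gawaf both end in -f yet inflect differently (dodof, sogawaf), so the final letter is not what conditions the rule; the number of vowels is.
"fovbaf" has 2 vowels. The stems with 2 vowels (gawaf → sogawaf, fibov → sofibov) add the prefix so-.
So fovbaf → sofovbaf.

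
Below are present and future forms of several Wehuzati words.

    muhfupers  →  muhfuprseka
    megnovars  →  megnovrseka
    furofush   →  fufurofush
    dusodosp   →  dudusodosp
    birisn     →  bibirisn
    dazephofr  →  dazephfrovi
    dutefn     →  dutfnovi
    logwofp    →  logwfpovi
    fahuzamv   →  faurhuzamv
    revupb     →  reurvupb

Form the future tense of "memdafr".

memdfrovi

"memdafr" has second-to-last letter 'f'. The stems whose second-to-last letter is 'f' (dazephofr → dazephfrovi, dutefn → dutfnovi, logwofp → logwfpovi) delete the last vowel and add -ovi.
The other patterns: stems whose second-to-last letter is 'r' delete the last vowel and add -eka; stems whose second-to-last letter is 's' repeat the first consonant+vowel as a prefix; stems whose second-to-last letter is 'm' or 'p' insert -ur- after the first vowel.
So memdafr → memdfrovi.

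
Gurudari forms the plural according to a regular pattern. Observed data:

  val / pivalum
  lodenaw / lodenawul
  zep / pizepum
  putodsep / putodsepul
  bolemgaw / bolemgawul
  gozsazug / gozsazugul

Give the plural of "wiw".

putodsep and zep both end in -p yet inflect differently (putodsepul, pizepum), so the final letter is not what conditions the rule; the number of vowels is.
"wiw" has 1 vowel. The stems with 1 vowel (zep → pizepum, val → pivalum) add pi- … -um around the stem.
So wiw → piwiwum.

piwiwum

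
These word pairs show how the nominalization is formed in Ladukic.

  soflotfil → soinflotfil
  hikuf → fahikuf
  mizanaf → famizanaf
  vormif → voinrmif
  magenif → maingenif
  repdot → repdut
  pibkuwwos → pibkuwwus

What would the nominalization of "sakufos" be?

sakufus

mizanaf and magenif both end in -f yet inflect differently (famizanaf, maingenif), so the final letter is not what conditions the rule; the last vowel is.
"sakufos" has last vowel 'o'. The stems whose last vowel is 'o' (repdot → repdut, pibkuwwos → pibkuwwus) change the last vowel to 'u'.
So sakufos → sakufus.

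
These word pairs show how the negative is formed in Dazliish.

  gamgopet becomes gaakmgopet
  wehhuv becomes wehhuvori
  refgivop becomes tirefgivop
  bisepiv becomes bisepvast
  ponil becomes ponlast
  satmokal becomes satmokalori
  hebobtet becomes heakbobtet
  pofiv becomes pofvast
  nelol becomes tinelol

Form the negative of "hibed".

hiakbed

ponil and nelol both end in -l yet inflect differently (ponlast, tinelol), so the final letter is not what conditions the rule; the last vowel is.
"hibed" has last vowel 'e'. The stems whose last vowel is 'e' (hebobtet → heakbobtet, gamgopet → gaakmgopet) insert -ak- after the first vowel.
The other patterns: stems whose last vowel is 'i' delete the last vowel and add -ast; stems whose last vowel is 'o' add the prefix ti-; stems whose last vowel is 'a' or 'u' add -ori.
So hibed → hiakbed.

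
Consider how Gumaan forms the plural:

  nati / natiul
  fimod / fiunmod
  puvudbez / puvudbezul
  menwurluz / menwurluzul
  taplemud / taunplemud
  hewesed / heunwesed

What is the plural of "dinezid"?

diunnezid

puvudbez and hewesed both have last vowel 'e' yet inflect differently (puvudbezul, heunwesed), so the last vowel is not what conditions the rule; the final letter is.
"dinezid" ends in -d. The stems ending in -d (hewesed → heunwesed, fimod → fiunmod, taplemud → taunplemud) insert -un- after the first vowel.
So dinezid → diunnezid.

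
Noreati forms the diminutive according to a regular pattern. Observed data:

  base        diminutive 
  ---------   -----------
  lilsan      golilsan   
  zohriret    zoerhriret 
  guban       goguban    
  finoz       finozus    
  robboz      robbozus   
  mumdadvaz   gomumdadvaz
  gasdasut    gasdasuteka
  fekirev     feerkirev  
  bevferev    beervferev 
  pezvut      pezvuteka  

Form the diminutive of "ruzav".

goruzav

gasdasut and zohriret both end in -t yet inflect differently (gasdasuteka, zoerhriret), so the final letter is not what conditions the rule; the last vowel is.
"ruzav" has last vowel 'a'. The stems whose last vowel is 'a' (lilsan → golilsan, mumdadvaz → gomumdadvaz, guban → goguban) add the prefix go-.
So ruzav → goruzav.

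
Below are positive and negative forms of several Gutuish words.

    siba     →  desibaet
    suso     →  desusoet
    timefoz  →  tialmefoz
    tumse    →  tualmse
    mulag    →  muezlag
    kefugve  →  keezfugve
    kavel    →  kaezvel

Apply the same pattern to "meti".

tumse and kefugve both end in -e yet inflect differently (tualmse, keezfugve), so the final letter is not what conditions the rule; the first letter is.
"meti" begins with m-. The one such stem in the data (mulag → muezlag) inserts -ez- after the first vowel (as do kefugve, kavel), so the same rule applies.
The other patterns: stems beginning with s- add de- … -et around the stem; stems beginning with t- insert -al- after the first vowel.
So meti → meezti.

meezti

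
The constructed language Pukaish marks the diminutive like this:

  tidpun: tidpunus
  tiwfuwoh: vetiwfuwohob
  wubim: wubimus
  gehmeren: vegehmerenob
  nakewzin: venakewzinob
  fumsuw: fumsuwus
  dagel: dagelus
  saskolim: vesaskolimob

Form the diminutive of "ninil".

"ninil" has 2 vowels. The stems with 2 vowels (tidpun → tidpunus, wubim → wubimus, dagel → dagelus) add -us.
The other pattern: stems with 3 vowels add ve- … -ob around the stem.
So ninil → ninilus.

ninilus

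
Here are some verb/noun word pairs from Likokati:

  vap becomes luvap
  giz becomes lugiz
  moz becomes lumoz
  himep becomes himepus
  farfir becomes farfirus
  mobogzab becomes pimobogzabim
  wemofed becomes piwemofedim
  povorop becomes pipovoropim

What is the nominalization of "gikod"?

gikodus

vap and himep both end in -p yet inflect differently (luvap, himepus), so the final letter is not what conditions the rule; the number of vowels is.
"gikod" has 2 vowels. The stems with 2 vowels (himep → himepus, farfir → farfirus) add -us.
So gikod → gikodus.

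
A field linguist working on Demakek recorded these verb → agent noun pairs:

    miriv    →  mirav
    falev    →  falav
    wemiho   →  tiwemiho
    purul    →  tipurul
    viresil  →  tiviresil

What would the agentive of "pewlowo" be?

tipewlowo

miriv and viresil both have last vowel 'i' yet inflect differently (mirav, tiviresil), so the last vowel is not what conditions the rule; the final letter is.
"pewlowo" ends in -o. The one such stem in the data (wemiho → tiwemiho) adds the prefix ti-, so the same rule applies.
The other pattern: stems ending in -v change the last vowel to 'a'.
So pewlowo → tipewlowo.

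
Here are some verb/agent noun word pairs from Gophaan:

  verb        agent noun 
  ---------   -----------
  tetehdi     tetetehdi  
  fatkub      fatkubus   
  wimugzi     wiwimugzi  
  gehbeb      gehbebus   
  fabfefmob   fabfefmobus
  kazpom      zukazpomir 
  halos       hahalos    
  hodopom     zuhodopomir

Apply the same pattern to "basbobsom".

zubasbobsomir

"basbobsom" ends in -m. The stems ending in -m (hodopom → zuhodopomir, kazpom → zukazpomir) add zu- … -ir around the stem.
The other patterns: stems ending in -b add -us; stems ending in -i or -s repeat the first consonant+vowel as a prefix.
So basbobsom → zubasbobsomir.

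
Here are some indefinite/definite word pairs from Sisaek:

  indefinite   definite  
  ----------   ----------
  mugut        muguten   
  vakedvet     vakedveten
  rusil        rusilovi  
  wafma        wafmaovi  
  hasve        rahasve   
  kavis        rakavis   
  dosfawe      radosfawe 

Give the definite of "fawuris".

"fawuris" ends in -s. The one such stem in the data (kavis → rakavis) adds the prefix ra-, so the same rule applies.
So fawuris → rafawuris.

rafawuris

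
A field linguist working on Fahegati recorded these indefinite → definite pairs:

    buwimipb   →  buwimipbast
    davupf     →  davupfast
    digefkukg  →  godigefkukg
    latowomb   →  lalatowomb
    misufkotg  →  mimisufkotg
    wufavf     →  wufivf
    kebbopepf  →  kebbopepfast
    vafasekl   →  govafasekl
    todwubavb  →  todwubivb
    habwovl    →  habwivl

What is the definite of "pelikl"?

"pelikl" has second-to-last letter 'k'. The stems whose second-to-last letter is 'k' (vafasekl → govafasekl, digefkukg → godigefkukg) add the prefix go-.
So pelikl → gopelikl.

gopelikl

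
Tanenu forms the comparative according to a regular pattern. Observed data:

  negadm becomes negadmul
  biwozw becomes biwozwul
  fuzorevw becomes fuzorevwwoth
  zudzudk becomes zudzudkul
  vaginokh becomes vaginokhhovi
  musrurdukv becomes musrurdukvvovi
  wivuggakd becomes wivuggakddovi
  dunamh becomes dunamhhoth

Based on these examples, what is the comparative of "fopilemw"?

biwozw and fuzorevw both end in -w yet inflect differently (biwozwul, fuzorevwwoth), so the final letter is not what conditions the rule; the second-to-last letter is.
"fopilemw" has second-to-last letter 'm'. The one such stem in the data (dunamh → dunamhhoth) doubles the final consonant and adds -oth (as does fuzorevw), so the same rule applies.
The other patterns: stems whose second-to-last letter is 'k' double the final consonant and add -ovi; stems whose second-to-last letter is 'd' or 'z' add -ul.
So fopilemw → fopilemwwoth.

fopilemwwoth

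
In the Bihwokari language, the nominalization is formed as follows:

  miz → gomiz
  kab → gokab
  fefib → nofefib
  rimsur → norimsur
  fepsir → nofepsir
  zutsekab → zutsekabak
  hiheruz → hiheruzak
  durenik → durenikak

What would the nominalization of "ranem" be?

"ranem" has 2 vowels. The stems with 2 vowels (fefib → nofefib, rimsur → norimsur, fepsir → nofepsir) add the prefix no-.
So ranem → noranem.

noranem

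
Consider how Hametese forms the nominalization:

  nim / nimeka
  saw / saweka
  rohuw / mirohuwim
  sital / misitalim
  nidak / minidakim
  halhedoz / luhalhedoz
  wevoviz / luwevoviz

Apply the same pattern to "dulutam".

ludulutam

saw and rohuw both end in -w yet inflect differently (saweka, mirohuwim), so the final letter is not what conditions the rule; the number of vowels is.
"dulutam" has 3 vowels. The stems with 3 vowels (halhedoz → luhalhedoz, wevoviz → luwevoviz) add the prefix lu-.
The other patterns: stems with 1 vowel add -eka; stems with 2 vowels add mi- … -im around the stem.
So dulutam → ludulutam.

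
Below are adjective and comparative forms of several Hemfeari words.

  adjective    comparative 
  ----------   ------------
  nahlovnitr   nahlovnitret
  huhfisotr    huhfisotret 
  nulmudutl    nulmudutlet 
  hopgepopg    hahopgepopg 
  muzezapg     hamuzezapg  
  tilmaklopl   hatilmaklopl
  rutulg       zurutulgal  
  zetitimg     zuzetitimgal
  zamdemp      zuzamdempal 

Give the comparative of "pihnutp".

nulmudutl and tilmaklopl both end in -l yet inflect differently (nulmudutlet, hatilmaklopl), so the final letter is not what conditions the rule; the second-to-last letter is.
"pihnutp" has second-to-last letter 't'. The stems whose second-to-last letter is 't' (nahlovnitr → nahlovnitret, huhfisotr → huhfisotret, nulmudutl → nulmudutlet) add -et.
The other patterns: stems whose second-to-last letter is 'p' add the prefix ha-; stems whose second-to-last letter is 'l' or 'm' add zu- … -al around the stem.
So pihnutp → pihnutpet.

pihnutpet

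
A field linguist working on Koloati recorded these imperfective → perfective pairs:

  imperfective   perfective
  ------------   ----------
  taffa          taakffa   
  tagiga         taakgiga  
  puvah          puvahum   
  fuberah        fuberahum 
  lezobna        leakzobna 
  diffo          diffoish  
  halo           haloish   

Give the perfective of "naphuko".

"naphuko" ends in -o. The stems ending in -o (halo → haloish, diffo → diffoish) add -ish.
The other patterns: stems ending in -h add -um; stems ending in -a insert -ak- after the first vowel.
So naphuko → naphukoish.

naphukoish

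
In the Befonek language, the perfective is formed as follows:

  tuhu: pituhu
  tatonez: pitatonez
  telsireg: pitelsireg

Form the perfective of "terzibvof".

Every pair shown (tuhu → pituhu, tatonez → pitatonez, telsireg → pitelsireg) follows the same rule: add the prefix pi-.
So terzibvof → piterzibvof.

piterzibvof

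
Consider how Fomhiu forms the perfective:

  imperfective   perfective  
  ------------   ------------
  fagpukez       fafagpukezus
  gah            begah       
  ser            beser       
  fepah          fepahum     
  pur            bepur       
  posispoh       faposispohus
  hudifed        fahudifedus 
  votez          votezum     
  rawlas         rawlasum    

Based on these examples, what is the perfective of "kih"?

"kih" has 1 vowel. The stems with 1 vowel (gah → begah, ser → beser, pur → bepur) add the prefix be-.
The other patterns: stems with 2 vowels add -um; stems with 3 vowels add fa- … -us around the stem.
So kih → bekih.

bekih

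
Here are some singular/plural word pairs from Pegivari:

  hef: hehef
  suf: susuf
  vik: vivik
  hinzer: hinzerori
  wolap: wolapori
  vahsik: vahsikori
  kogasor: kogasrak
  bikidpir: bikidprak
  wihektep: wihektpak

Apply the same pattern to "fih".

"fih" has 1 vowel. The stems with 1 vowel (hef → hehef, suf → susuf, vik → vivik) repeat the first consonant+vowel as a prefix.
The other patterns: stems with 2 vowels add -ori; stems with 3 vowels delete the last vowel and add -ak.
So fih → fifih.

fifih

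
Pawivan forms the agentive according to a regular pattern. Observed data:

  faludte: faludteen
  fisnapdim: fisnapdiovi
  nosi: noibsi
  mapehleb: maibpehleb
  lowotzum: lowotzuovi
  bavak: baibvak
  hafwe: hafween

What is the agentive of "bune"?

fisnapdim and nosi both have last vowel 'i' yet inflect differently (fisnapdiovi, noibsi), so the last vowel is not what conditions the rule; the final letter is.
"bune" ends in -e. The stems ending in -e (faludte → faludteen, hafwe → hafween) add -en.
The other patterns: stems ending in -m drop the final letter and add -ovi; stems ending in -b, -i or -k insert -ib- after the first vowel.
So bune → buneen.

buneen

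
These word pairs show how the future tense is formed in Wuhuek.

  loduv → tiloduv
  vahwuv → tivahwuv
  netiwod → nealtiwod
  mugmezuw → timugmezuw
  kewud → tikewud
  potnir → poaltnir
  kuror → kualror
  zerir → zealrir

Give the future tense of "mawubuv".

kewud and netiwod both end in -d yet inflect differently (tikewud, nealtiwod), so the final letter is not what conditions the rule; the last vowel is.
"mawubuv" has last vowel 'u'. The stems whose last vowel is 'u' (vahwuv → tivahwuv, loduv → tiloduv, mugmezuw → timugmezuw) add the prefix ti-.
So mawubuv → timawubuv.

timawubuv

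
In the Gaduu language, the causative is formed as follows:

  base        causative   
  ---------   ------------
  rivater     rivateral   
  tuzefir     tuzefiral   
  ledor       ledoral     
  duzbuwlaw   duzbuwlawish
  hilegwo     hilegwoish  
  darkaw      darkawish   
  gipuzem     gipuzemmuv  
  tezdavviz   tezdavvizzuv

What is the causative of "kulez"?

kulezzuv

ledor and hilegwo both have last vowel 'o' yet inflect differently (ledoral, hilegwoish), so the last vowel is not what conditions the rule; the final letter is.
"kulez" ends in -z. The one such stem in the data (tezdavviz → tezdavvizzuv) doubles the final consonant and adds -uv (as does gipuzem), so the same rule applies.
So kulez → kulezzuv.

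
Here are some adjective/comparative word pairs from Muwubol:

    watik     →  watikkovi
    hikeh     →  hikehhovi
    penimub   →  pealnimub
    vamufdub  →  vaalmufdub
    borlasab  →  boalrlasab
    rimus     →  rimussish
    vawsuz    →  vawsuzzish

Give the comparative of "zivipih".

penimub and rimus both have last vowel 'u' yet inflect differently (pealnimub, rimussish), so the last vowel is not what conditions the rule; the final letter is.
"zivipih" ends in -h. The one such stem in the data (hikeh → hikehhovi) doubles the final consonant and adds -ovi (as does watik), so the same rule applies.
The other patterns: stems ending in -b insert -al- after the first vowel; stems ending in -s or -z double the final consonant and add -ish.
So zivipih → zivipihhovi.

zivipihhovi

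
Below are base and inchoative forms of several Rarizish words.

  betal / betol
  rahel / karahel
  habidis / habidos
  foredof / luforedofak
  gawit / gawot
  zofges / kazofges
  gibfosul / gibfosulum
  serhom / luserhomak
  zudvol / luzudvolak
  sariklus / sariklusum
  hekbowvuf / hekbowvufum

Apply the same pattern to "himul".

zudvol and rahel both end in -l yet inflect differently (luzudvolak, karahel), so the final letter is not what conditions the rule; the last vowel is.
"himul" has last vowel 'u'. The stems whose last vowel is 'u' (gibfosul → gibfosulum, sariklus → sariklusum, hekbowvuf → hekbowvufum) add -um.
So himul → himulum.

himulum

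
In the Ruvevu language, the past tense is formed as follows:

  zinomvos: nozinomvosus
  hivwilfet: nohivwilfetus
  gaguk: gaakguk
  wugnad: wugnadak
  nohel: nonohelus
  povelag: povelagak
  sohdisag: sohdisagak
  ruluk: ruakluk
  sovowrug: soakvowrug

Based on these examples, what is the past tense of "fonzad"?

"fonzad" has last vowel 'a'. The stems whose last vowel is 'a' (wugnad → wugnadak, sohdisag → sohdisagak, povelag → povelagak) add -ak.
So fonzad → fonzadak.

fonzadak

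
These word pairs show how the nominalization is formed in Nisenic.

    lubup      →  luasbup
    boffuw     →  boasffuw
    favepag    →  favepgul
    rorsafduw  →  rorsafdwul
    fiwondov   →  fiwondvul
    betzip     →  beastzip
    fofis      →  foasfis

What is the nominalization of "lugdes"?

luasgdes

"lugdes" has 2 vowels. The stems with 2 vowels (betzip → beastzip, lubup → luasbup, boffuw → boasffuw) insert -as- after the first vowel.
So lugdes → luasgdes.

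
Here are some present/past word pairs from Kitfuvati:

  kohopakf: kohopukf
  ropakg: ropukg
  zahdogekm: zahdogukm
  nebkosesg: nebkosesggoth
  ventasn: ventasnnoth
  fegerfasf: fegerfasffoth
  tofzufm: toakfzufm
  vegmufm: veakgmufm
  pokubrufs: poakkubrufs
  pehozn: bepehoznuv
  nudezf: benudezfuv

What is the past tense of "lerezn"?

belereznuv

ropakg and nebkosesg both end in -g yet inflect differently (ropukg, nebkosesggoth), so the final letter is not what conditions the rule; the second-to-last letter is.
"lerezn" has second-to-last letter 'z'. The stems whose second-to-last letter is 'z' (pehozn → bepehoznuv, nudezf → benudezfuv) add be- … -uv around the stem.
The other patterns: stems whose second-to-last letter is 'k' change the last vowel to 'u'; stems whose second-to-last letter is 's' double the final consonant and add -oth; stems whose second-to-last letter is 'f' insert -ak- after the first vowel.
So lerezn → belereznuv.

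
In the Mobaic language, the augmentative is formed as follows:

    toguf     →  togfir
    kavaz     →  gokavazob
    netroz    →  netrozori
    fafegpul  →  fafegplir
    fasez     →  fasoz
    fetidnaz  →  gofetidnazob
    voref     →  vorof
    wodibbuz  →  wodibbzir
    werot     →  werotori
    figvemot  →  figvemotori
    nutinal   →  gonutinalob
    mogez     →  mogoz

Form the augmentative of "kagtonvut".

kagtonvtir

netroz and wodibbuz both end in -z yet inflect differently (netrozori, wodibbzir), so the final letter is not what conditions the rule; the last vowel is.
"kagtonvut" has last vowel 'u'. The stems whose last vowel is 'u' (fafegpul → fafegplir, wodibbuz → wodibbzir, toguf → togfir) delete the last vowel and add -ir.
The other patterns: stems whose last vowel is 'o' add -ori; stems whose last vowel is 'e' change the last vowel to 'o'; stems whose last vowel is 'a' add go- … -ob around the stem.
So kagtonvut → kagtonvtir.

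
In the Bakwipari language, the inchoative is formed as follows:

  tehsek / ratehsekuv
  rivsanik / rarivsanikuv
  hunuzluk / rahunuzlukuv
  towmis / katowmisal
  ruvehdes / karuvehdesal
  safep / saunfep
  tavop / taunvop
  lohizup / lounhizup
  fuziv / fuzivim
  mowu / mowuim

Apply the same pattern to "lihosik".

"lihosik" ends in -k. The stems ending in -k (tehsek → ratehsekuv, rivsanik → rarivsanikuv, hunuzluk → rahunuzlukuv) add ra- … -uv around the stem.
So lihosik → ralihosikuv.

ralihosikuv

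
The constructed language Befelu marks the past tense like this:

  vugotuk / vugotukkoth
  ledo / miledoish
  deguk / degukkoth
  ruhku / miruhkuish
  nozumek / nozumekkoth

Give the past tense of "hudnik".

vugotuk and ruhku both have last vowel 'u' yet inflect differently (vugotukkoth, miruhkuish), so the last vowel is not what conditions the rule; the final letter is.
"hudnik" ends in -k. The stems ending in -k (nozumek → nozumekkoth, vugotuk → vugotukkoth, deguk → degukkoth) double the final consonant and add -oth.
The other pattern: stems ending in -o or -u add mi- … -ish around the stem.
So hudnik → hudnikkoth.

hudnikkoth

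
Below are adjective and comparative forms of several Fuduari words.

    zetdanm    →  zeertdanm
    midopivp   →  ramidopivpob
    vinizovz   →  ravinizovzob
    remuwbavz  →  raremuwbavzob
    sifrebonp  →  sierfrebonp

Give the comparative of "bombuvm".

rabombuvmob

midopivp and sifrebonp both end in -p yet inflect differently (ramidopivpob, sierfrebonp), so the final letter is not what conditions the rule; the second-to-last letter is.
"bombuvm" has second-to-last letter 'v'. The stems whose second-to-last letter is 'v' (vinizovz → ravinizovzob, remuwbavz → raremuwbavzob, midopivp → ramidopivpob) add ra- … -ob around the stem.
The other pattern: stems whose second-to-last letter is 'n' insert -er- after the first vowel.
So bombuvm → rabombuvmob.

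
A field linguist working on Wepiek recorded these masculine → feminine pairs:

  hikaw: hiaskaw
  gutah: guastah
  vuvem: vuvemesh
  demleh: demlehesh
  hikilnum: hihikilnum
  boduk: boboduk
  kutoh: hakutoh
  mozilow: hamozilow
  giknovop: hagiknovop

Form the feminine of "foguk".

"foguk" has last vowel 'u'. The stems whose last vowel is 'u' (hikilnum → hihikilnum, boduk → boboduk) repeat the first consonant+vowel as a prefix.
So foguk → fofoguk.

fofoguk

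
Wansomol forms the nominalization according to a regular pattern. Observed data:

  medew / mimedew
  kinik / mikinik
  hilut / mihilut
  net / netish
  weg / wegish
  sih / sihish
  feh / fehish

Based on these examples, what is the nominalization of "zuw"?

zuwish

hilut and net both end in -t yet inflect differently (mihilut, netish), so the final letter is not what conditions the rule; the number of vowels is.
"zuw" has 1 vowel. The stems with 1 vowel (net → netish, weg → wegish, sih → sihish) add -ish.
The other pattern: stems with 2 vowels add the prefix mi-.
So zuw → zuwish.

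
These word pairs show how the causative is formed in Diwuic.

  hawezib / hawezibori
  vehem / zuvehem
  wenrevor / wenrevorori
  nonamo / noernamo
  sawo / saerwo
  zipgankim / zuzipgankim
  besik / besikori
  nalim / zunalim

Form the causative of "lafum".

nalim and hawezib both have last vowel 'i' yet inflect differently (zunalim, hawezibori), so the last vowel is not what conditions the rule; the final letter is.
"lafum" ends in -m. The stems ending in -m (nalim → zunalim, vehem → zuvehem, zipgankim → zuzipgankim) add the prefix zu-.
The other patterns: stems ending in -o insert -er- after the first vowel; stems ending in -b, -k or -r add -ori.
So lafum → zulafum.

zulafum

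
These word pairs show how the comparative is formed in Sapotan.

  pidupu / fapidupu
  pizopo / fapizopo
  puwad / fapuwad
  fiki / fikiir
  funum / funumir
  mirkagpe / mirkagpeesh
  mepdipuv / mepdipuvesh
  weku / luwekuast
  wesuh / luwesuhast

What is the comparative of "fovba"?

"fovba" begins with f-. The stems beginning with f- (fiki → fikiir, funum → funumir) add -ir.
So fovba → fovbair.

fovbair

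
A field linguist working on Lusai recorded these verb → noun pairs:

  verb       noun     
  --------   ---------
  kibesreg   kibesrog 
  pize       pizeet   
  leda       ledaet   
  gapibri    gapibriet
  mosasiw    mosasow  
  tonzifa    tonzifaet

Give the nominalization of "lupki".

gapibri and mosasiw both have last vowel 'i' yet inflect differently (gapibriet, mosasow), so the last vowel is not what conditions the rule; whether the stem ends in a vowel or a consonant is.
"lupki" ends in a vowel. The stems ending in a vowel (tonzifa → tonzifaet, leda → ledaet, pize → pizeet) add -et.
The other pattern: stems ending in a consonant change the last vowel to 'o'.
So lupki → lupkiet.

lupkiet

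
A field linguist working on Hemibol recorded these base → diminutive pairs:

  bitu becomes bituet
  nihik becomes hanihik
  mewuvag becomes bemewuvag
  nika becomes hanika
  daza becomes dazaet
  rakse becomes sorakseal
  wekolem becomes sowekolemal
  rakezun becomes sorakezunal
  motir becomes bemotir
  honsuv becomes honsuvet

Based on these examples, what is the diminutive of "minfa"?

nika and daza both end in -a yet inflect differently (hanika, dazaet), so the final letter is not what conditions the rule; the first letter is.
"minfa" begins with m-. The stems beginning with m- (mewuvag → bemewuvag, motir → bemotir) add the prefix be-.
So minfa → beminfa.

beminfa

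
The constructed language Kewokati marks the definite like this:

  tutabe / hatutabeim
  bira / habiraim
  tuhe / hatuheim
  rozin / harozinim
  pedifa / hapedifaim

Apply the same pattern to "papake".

Every pair shown (tutabe → hatutabeim, bira → habiraim, tuhe → hatuheim, …) follows the same rule: add ha- … -im around the stem.
So papake → hapapakeim.

hapapakeim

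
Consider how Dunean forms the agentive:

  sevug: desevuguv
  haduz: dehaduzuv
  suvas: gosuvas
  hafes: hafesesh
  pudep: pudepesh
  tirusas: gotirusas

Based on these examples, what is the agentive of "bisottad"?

gobisottad

suvas and hafes both end in -s yet inflect differently (gosuvas, hafesesh), so the final letter is not what conditions the rule; the last vowel is.
"bisottad" has last vowel 'a'. The stems whose last vowel is 'a' (suvas → gosuvas, tirusas → gotirusas) add the prefix go-.
The other patterns: stems whose last vowel is 'e' add -esh; stems whose last vowel is 'u' add de- … -uv around the stem.
So bisottad → gobisottad.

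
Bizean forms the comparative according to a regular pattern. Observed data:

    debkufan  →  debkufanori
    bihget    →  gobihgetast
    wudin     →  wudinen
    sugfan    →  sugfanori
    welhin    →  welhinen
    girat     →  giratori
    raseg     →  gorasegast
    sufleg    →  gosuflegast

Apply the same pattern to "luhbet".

goluhbetast

"luhbet" has last vowel 'e'. The stems whose last vowel is 'e' (sufleg → gosuflegast, raseg → gorasegast, bihget → gobihgetast) add go- … -ast around the stem.
The other patterns: stems whose last vowel is 'i' add -en; stems whose last vowel is 'a' add -ori.
So luhbet → goluhbetast.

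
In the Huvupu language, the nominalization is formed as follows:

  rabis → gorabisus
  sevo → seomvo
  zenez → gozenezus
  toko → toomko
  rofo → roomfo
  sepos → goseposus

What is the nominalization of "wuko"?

wuomko

"wuko" ends in -o. The stems ending in -o (sevo → seomvo, rofo → roomfo, toko → toomko) insert -om- after the first vowel.
The other pattern: stems ending in -s or -z add go- … -us around the stem.
So wuko → wuomko.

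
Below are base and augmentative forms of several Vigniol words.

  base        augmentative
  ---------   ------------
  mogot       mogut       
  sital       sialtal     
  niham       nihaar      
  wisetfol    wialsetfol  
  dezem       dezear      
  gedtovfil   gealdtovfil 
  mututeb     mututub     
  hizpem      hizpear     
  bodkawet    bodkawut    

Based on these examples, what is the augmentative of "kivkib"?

kivkub

niham and sital both have last vowel 'a' yet inflect differently (nihaar, sialtal), so the last vowel is not what conditions the rule; the final letter is.
"kivkib" ends in -b. The one such stem in the data (mututeb → mututub) changes the last vowel to 'u' (as do bodkawet, mogot), so the same rule applies.
The other patterns: stems ending in -m drop the final letter and add -ar; stems ending in -l insert -al- after the first vowel.
So kivkib → kivkub.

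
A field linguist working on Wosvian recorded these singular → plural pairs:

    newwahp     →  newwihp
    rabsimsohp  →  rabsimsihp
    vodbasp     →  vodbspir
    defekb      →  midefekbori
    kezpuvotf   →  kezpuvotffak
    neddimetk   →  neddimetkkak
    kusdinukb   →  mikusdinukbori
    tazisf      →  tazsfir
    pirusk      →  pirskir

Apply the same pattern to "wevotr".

wevotrrak

"wevotr" has second-to-last letter 't'. The stems whose second-to-last letter is 't' (kezpuvotf → kezpuvotffak, neddimetk → neddimetkkak) double the final consonant and add -ak.
So wevotr → wevotrrak.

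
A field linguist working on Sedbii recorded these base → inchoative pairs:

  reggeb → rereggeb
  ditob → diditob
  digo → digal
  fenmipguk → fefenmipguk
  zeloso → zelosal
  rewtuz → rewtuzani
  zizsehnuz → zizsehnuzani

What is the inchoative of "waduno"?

wadunal

rewtuz and fenmipguk both have last vowel 'u' yet inflect differently (rewtuzani, fefenmipguk), so the last vowel is not what conditions the rule; the final letter is.
"waduno" ends in -o. The stems ending in -o (digo → digal, zeloso → zelosal) drop the final letter and add -al.
The other patterns: stems ending in -z add -ani; stems ending in -b or -k repeat the first consonant+vowel as a prefix.
So waduno → wadunal.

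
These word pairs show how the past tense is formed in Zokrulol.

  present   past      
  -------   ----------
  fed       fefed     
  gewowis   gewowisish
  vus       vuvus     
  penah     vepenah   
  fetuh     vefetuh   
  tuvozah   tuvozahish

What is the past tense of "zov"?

"zov" has 1 vowel. The stems with 1 vowel (fed → fefed, vus → vuvus) repeat the first consonant+vowel as a prefix.
So zov → zozov.

zozov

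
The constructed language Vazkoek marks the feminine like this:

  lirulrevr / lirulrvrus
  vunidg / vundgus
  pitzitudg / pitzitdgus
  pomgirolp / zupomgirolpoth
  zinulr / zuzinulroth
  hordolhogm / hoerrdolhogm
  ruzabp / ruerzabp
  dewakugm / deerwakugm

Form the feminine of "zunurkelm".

zuzunurkelmoth

lirulrevr and zinulr both end in -r yet inflect differently (lirulrvrus, zuzinulroth), so the final letter is not what conditions the rule; the second-to-last letter is.
"zunurkelm" has second-to-last letter 'l'. The stems whose second-to-last letter is 'l' (pomgirolp → zupomgirolpoth, zinulr → zuzinulroth) add zu- … -oth around the stem.
The other patterns: stems whose second-to-last letter is 'd' or 'v' delete the last vowel and add -us; stems whose second-to-last letter is 'b' or 'g' insert -er- after the first vowel.
So zunurkelm → zuzunurkelmoth.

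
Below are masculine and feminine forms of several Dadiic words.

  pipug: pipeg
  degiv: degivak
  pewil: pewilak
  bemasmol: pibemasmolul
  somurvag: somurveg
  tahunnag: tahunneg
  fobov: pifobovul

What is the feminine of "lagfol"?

pilagfolul

degiv and fobov both end in -v yet inflect differently (degivak, pifobovul), so the final letter is not what conditions the rule; the last vowel is.
"lagfol" has last vowel 'o'. The stems whose last vowel is 'o' (fobov → pifobovul, bemasmol → pibemasmolul) add pi- … -ul around the stem.
So lagfol → pilagfolul.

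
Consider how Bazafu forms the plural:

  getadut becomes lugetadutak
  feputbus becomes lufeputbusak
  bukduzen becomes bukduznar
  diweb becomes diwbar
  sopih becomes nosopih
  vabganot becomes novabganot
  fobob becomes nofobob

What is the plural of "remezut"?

luremezutak

getadut and vabganot both end in -t yet inflect differently (lugetadutak, novabganot), so the final letter is not what conditions the rule; the last vowel is.
"remezut" has last vowel 'u'. The stems whose last vowel is 'u' (getadut → lugetadutak, feputbus → lufeputbusak) add lu- … -ak around the stem.
So remezut → luremezutak.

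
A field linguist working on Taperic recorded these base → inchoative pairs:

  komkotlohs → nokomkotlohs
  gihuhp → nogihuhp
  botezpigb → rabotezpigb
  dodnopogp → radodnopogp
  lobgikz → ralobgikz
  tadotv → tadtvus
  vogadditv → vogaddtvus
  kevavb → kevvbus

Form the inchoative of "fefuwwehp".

"fefuwwehp" has second-to-last letter 'h'. The stems whose second-to-last letter is 'h' (komkotlohs → nokomkotlohs, gihuhp → nogihuhp) add the prefix no-.
The other patterns: stems whose second-to-last letter is 'g' or 'k' add the prefix ra-; stems whose second-to-last letter is 't' or 'v' delete the last vowel and add -us.
So fefuwwehp → nofefuwwehp.

nofefuwwehp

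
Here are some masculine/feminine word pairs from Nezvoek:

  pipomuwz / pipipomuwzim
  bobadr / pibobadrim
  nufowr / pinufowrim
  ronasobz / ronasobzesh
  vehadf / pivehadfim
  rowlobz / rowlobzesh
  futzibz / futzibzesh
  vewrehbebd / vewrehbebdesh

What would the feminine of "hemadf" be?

pihemadfim

"hemadf" has second-to-last letter 'd'. The stems whose second-to-last letter is 'd' (vehadf → pivehadfim, bobadr → pibobadrim) add pi- … -im around the stem.
The other pattern: stems whose second-to-last letter is 'b' add -esh.
So hemadf → pihemadfim.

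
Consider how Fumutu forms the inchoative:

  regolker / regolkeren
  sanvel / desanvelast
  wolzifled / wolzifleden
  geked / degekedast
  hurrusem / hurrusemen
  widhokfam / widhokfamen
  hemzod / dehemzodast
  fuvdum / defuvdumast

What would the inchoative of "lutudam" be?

hurrusem and fuvdum both end in -m yet inflect differently (hurrusemen, defuvdumast), so the final letter is not what conditions the rule; the number of vowels is.
"lutudam" has 3 vowels. The stems with 3 vowels (regolker → regolkeren, hurrusem → hurrusemen, widhokfam → widhokfamen) add -en.
The other pattern: stems with 2 vowels add de- … -ast around the stem.
So lutudam → lutudamen.

lutudamen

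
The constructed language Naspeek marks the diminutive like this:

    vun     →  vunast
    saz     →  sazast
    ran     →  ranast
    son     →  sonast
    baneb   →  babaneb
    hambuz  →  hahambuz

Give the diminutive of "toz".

tozast

saz and hambuz both end in -z yet inflect differently (sazast, hahambuz), so the final letter is not what conditions the rule; the number of vowels is.
"toz" has 1 vowel. The stems with 1 vowel (vun → vunast, saz → sazast, ran → ranast) add -ast.
So toz → tozast.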